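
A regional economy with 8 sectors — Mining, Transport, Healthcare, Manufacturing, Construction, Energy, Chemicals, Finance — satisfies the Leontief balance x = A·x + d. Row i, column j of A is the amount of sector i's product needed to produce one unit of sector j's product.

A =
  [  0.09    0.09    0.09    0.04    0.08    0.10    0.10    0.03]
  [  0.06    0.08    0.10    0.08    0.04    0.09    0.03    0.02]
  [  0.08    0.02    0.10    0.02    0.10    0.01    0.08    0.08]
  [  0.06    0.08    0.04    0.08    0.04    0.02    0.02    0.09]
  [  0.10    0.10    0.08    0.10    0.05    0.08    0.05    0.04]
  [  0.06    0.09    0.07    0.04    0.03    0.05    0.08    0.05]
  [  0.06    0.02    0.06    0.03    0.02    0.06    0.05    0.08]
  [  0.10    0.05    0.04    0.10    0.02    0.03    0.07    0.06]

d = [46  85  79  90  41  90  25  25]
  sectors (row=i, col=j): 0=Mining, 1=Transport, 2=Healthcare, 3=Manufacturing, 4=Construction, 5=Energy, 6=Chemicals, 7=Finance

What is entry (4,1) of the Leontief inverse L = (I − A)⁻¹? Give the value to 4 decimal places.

Form M = I − A:
  [  0.91   -0.09   -0.09   -0.04   -0.08   -0.10   -0.10   -0.03]
  [ -0.06    0.92   -0.10   -0.08   -0.04   -0.09   -0.03   -0.02]
  [ -0.08   -0.02    0.90   -0.02   -0.10   -0.01   -0.08   -0.08]
  [ -0.06   -0.08   -0.04    0.92   -0.04   -0.02   -0.02   -0.09]
  [ -0.10   -0.10   -0.08   -0.10    0.95   -0.08   -0.05   -0.04]
  [ -0.06   -0.09   -0.07   -0.04   -0.03    0.95   -0.08   -0.05]
  [ -0.06   -0.02   -0.06   -0.03   -0.02   -0.06    0.95   -0.08]
  [ -0.10   -0.05   -0.04   -0.10   -0.02   -0.03   -0.07    0.94]
Leontief inverse L = M⁻¹:
  [  1.1828    0.1706    0.1842    0.1095    0.1420    0.1711    0.1768    0.0977]
  [  0.1338    1.1458    0.1755    0.1367    0.0918    0.1432    0.0904    0.0759]
  [  0.1590    0.0812    1.1736    0.0782    0.1516    0.0645    0.1432    0.1362]
  [  0.1259    0.1377    0.1016    1.1356    0.0814    0.0669    0.0701    0.1373]
  [  0.1895    0.1806    0.1696    0.1703    1.1107    0.1470    0.1222    0.1061]
  [  0.1293    0.1483    0.1396    0.0931    0.0755    1.1019    0.1362    0.1015]
  [  0.1180    0.0669    0.1140    0.0731    0.0567    0.0996    1.0987    0.1231]
  [  0.1701    0.1107    0.1062    0.1551    0.0654    0.0814    0.1259    1.1133]
Total output x = L · d:
  x_0 = 1.1828·46 + 0.1706·85 + 0.1842·79 + 0.1095·90 + 0.1420·41 + 0.1711·90 + 0.1768·25 + 0.0977·25 = 121.3989
  x_1 = 0.1338·46 + 1.1458·85 + 0.1755·79 + 0.1367·90 + 0.0918·41 + 0.1432·90 + 0.0904·25 + 0.0759·25 = 150.5172
  x_2 = 0.1590·46 + 0.0812·85 + 1.1736·79 + 0.0782·90 + 0.1516·41 + 0.0645·90 + 0.1432·25 + 0.1362·25 = 132.9816
  x_3 = 0.1259·46 + 0.1377·85 + 0.1016·79 + 1.1356·90 + 0.0814·41 + 0.0669·90 + 0.0701·25 + 0.1373·25 = 142.2614
  x_4 = 0.1895·46 + 0.1806·85 + 0.1696·79 + 0.1703·90 + 1.1107·41 + 0.1470·90 + 0.1222·25 + 0.1061·25 = 117.2621
  x_5 = 0.1293·46 + 0.1483·85 + 0.1396·79 + 0.0931·90 + 0.0755·41 + 1.1019·90 + 0.1362·25 + 0.1015·25 = 146.1668
  x_6 = 0.1180·46 + 0.0669·85 + 0.1140·79 + 0.0731·90 + 0.0567·41 + 0.0996·90 + 1.0987·25 + 0.1231·25 = 68.5285
  x_7 = 0.1701·46 + 0.1107·85 + 0.1062·79 + 0.1551·90 + 0.0654·41 + 0.0814·90 + 0.1259·25 + 1.1133·25 = 80.5728

L[4,1] = 0.1806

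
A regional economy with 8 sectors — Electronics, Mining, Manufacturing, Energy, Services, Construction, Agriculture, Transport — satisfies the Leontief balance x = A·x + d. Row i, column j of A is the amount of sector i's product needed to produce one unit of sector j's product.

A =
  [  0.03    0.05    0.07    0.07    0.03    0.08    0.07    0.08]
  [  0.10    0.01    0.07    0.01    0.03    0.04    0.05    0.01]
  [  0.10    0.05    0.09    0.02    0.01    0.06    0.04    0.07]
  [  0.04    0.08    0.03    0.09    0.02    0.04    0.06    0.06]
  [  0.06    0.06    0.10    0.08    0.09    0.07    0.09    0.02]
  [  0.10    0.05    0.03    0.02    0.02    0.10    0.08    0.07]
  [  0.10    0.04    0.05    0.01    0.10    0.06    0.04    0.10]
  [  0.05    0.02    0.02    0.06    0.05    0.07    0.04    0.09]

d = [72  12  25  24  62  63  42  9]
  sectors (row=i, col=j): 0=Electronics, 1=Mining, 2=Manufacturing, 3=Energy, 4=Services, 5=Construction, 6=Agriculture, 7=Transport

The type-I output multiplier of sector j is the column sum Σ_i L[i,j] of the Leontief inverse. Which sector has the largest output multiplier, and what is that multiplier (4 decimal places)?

Form M = I − A:
  [  0.97   -0.05   -0.07   -0.07   -0.03   -0.08   -0.07   -0.08]
  [ -0.10    0.99   -0.07   -0.01   -0.03   -0.04   -0.05   -0.01]
  [ -0.10   -0.05    0.91   -0.02   -0.01   -0.06   -0.04   -0.07]
  [ -0.04   -0.08   -0.03    0.91   -0.02   -0.04   -0.06   -0.06]
  [ -0.06   -0.06   -0.10   -0.08    0.91   -0.07   -0.09   -0.02]
  [ -0.10   -0.05   -0.03   -0.02   -0.02    0.90   -0.08   -0.07]
  [ -0.10   -0.04   -0.05   -0.01   -0.10   -0.06    0.96   -0.10]
  [ -0.05   -0.02   -0.02   -0.06   -0.05   -0.07   -0.04    0.91]
Leontief inverse L = M⁻¹:
  [  1.0941    0.0883    0.1159    0.1070    0.0663    0.1375    0.1193    0.1383]
  [  0.1426    1.0375    0.1065    0.0356    0.0548    0.0814    0.0852    0.0513]
  [  0.1572    0.0837    1.1348    0.0531    0.0403    0.1142    0.0849    0.1245]
  [  0.0934    0.1128    0.0694    1.1235    0.0513    0.0871    0.1024    0.1079]
  [  0.1379    0.1091    0.1628    0.1257    1.1361    0.1388    0.1521    0.0865]
  [  0.1622    0.0864    0.0755    0.0556    0.0572    1.1601    0.1304    0.1295]
  [  0.1640    0.0803    0.1040    0.0536    0.1423    0.1240    1.0958    0.1599]
  [  0.1001    0.0531    0.0576    0.0954    0.0822    0.1199    0.0836    1.1392]
Total output x = L · d:
  x_0 = 1.0941·72 + 0.0883·12 + 0.1159·25 + 0.1070·24 + 0.0663·62 + 0.1375·63 + 0.1193·42 + 0.1383·9 = 104.3346
  x_1 = 0.1426·72 + 1.0375·12 + 0.1065·25 + 0.0356·24 + 0.0548·62 + 0.0814·63 + 0.0852·42 + 0.0513·9 = 38.7997
  x_2 = 0.1572·72 + 0.0837·12 + 1.1348·25 + 0.0531·24 + 0.0403·62 + 0.1142·63 + 0.0849·42 + 0.1245·9 = 56.3485
  x_3 = 0.0934·72 + 0.1128·12 + 0.0694·25 + 1.1235·24 + 0.0513·62 + 0.0871·63 + 0.1024·42 + 0.1079·9 = 50.7197
  x_4 = 0.1379·72 + 0.1091·12 + 0.1628·25 + 0.1257·24 + 1.1361·62 + 0.1388·63 + 0.1521·42 + 0.0865·9 = 104.6743
  x_5 = 0.1622·72 + 0.0864·12 + 0.0755·25 + 0.0556·24 + 0.0572·62 + 1.1601·63 + 0.1304·42 + 0.1295·9 = 99.2133
  x_6 = 0.1640·72 + 0.0803·12 + 0.1040·25 + 0.0536·24 + 0.1423·62 + 0.1240·63 + 1.0958·42 + 0.1599·9 = 80.7598
  x_7 = 0.1001·72 + 0.0531·12 + 0.0576·25 + 0.0954·24 + 0.0822·62 + 0.1199·63 + 0.0836·42 + 1.1392·9 = 37.9911
Output multipliers (column sums of L):
  Electronics: 2.0517
  Mining: 1.6513
  Manufacturing: 1.8264
  Energy: 1.6496
  Services: 1.6306
  Construction: 1.9630
  Agriculture: 1.8536
  Transport: 1.9372

Electronics (2.0517)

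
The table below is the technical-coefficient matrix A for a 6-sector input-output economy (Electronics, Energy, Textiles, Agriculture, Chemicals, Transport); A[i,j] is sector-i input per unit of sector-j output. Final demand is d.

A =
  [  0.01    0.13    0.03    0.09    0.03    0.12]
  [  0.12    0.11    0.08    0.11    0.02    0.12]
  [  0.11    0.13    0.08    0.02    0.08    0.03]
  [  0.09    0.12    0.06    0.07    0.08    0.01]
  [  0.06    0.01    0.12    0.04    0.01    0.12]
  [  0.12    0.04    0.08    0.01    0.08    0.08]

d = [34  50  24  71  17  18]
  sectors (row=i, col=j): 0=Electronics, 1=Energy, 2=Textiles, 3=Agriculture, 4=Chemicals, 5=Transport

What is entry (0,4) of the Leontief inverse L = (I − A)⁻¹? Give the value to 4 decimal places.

L[0,4] = 0.0692

Form M = I − A:
  [  0.99   -0.13   -0.03   -0.09   -0.03   -0.12]
  [ -0.12    0.89   -0.08   -0.11   -0.02   -0.12]
  [ -0.11   -0.13    0.92   -0.02   -0.08   -0.03]
  [ -0.09   -0.12   -0.06    0.93   -0.08   -0.01]
  [ -0.06   -0.01   -0.12   -0.04    0.99   -0.12]
  [ -0.12   -0.04   -0.08   -0.01   -0.08    0.92]
Leontief inverse L = M⁻¹:
  [  1.0819    0.1976    0.0860    0.1348    0.0692    0.1802]
  [  0.2076    1.2088    0.1501    0.1716    0.0729    0.2010]
  [  0.1780    0.2082    1.1397    0.0725    0.1159    0.1034]
  [  0.1549    0.1957    0.1169    1.1217    0.1149    0.0767]
  [  0.1170    0.0700    0.1657    0.0700    1.0476    0.1672]
  [  0.1775    0.1047    0.1325    0.0496    0.1146    1.1436]
Total output x = L · d:
  x_0 = 1.0819·34 + 0.1976·50 + 0.0860·24 + 0.1348·71 + 0.0692·17 + 0.1802·18 = 62.7224
  x_1 = 0.2076·34 + 1.2088·50 + 0.1501·24 + 0.1716·71 + 0.0729·17 + 0.2010·18 = 88.1429
  x_2 = 0.1780·34 + 0.2082·50 + 1.1397·24 + 0.0725·71 + 0.1159·17 + 0.1034·18 = 52.7930
  x_3 = 0.1549·34 + 0.1957·50 + 0.1169·24 + 1.1217·71 + 0.1149·17 + 0.0767·18 = 100.8328
  x_4 = 0.1170·34 + 0.0700·50 + 0.1657·24 + 0.0700·71 + 1.0476·17 + 0.1672·18 = 37.2462
  x_5 = 0.1775·34 + 0.1047·50 + 0.1325·24 + 0.0496·71 + 0.1146·17 + 1.1436·18 = 40.5042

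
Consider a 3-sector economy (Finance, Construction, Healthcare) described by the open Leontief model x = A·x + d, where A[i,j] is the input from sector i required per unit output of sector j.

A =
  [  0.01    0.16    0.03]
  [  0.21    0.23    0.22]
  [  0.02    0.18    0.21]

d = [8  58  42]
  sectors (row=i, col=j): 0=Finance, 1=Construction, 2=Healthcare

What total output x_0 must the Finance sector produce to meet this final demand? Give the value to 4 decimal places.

27.4119

Form M = I − A:
  [  0.99   -0.16   -0.03]
  [ -0.21    0.77   -0.22]
  [ -0.02   -0.18    0.79]
Leontief inverse L = M⁻¹:
  [  1.0646    0.2467    0.1091]
  [  0.3188    1.4630    0.4195]
  [  0.0996    0.3396    1.3642]
Total output x = L · d:
  x_0 = 1.0646·8 + 0.2467·58 + 0.1091·42 = 27.4119
  x_1 = 0.3188·8 + 1.4630·58 + 0.4195·42 = 105.0259
  x_2 = 0.0996·8 + 0.3396·58 + 1.3642·42 = 77.7885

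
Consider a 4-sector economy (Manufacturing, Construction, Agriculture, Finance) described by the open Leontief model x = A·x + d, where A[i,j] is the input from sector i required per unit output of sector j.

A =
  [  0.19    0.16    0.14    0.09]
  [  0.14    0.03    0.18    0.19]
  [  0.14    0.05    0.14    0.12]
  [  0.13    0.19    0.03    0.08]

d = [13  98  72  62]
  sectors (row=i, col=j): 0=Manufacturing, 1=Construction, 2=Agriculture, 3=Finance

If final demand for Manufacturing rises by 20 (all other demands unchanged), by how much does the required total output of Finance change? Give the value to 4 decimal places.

5.3025

Form M = I − A:
  [  0.81   -0.16   -0.14   -0.09]
  [ -0.14    0.97   -0.18   -0.19]
  [ -0.14   -0.05    0.86   -0.12]
  [ -0.13   -0.19   -0.03    0.92]
Leontief inverse L = M⁻¹:
  [  1.3716    0.2866    0.2913    0.2314]
  [  0.3014    1.1565    0.3019    0.3077]
  [  0.2778    0.1536    1.2479    0.2217]
  [  0.2651    0.2843    0.1442    1.1904]
Total output x = L · d:
  x_0 = 1.3716·13 + 0.2866·98 + 0.2913·72 + 0.2314·62 = 81.2355
  x_1 = 0.3014·13 + 1.1565·98 + 0.3019·72 + 0.3077·62 = 158.0653
  x_2 = 0.2778·13 + 0.1536·98 + 1.2479·72 + 0.2217·62 = 122.2515
  x_3 = 0.2651·13 + 0.2843·98 + 0.1442·72 + 1.1904·62 = 115.5006
Δx_3 = L[3,0] · Δd_0 = 0.2651 · 20 = 5.3025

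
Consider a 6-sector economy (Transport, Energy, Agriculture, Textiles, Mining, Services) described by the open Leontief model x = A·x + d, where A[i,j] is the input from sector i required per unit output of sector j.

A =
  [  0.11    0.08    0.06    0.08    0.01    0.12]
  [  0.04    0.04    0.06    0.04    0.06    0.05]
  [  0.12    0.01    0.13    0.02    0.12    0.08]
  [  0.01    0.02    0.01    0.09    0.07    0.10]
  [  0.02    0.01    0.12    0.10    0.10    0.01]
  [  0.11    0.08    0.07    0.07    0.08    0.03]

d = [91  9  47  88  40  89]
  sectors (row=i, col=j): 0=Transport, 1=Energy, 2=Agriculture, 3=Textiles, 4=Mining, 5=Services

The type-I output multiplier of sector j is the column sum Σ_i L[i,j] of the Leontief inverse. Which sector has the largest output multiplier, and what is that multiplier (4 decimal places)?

Agriculture (1.7516)

Form M = I − A:
  [  0.89   -0.08   -0.06   -0.08   -0.01   -0.12]
  [ -0.04    0.96   -0.06   -0.04   -0.06   -0.05]
  [ -0.12   -0.01    0.87   -0.02   -0.12   -0.08]
  [ -0.01   -0.02   -0.01    0.91   -0.07   -0.10]
  [ -0.02   -0.01   -0.12   -0.10    0.90   -0.01]
  [ -0.11   -0.08   -0.07   -0.07   -0.08    0.97]
Leontief inverse L = M⁻¹:
  [  1.1683    0.1164    0.1126    0.1304    0.0613    0.1739]
  [  0.0738    1.0580    0.0988    0.0720    0.0973    0.0802]
  [  0.1855    0.0426    1.2020    0.0750    0.1829    0.1339]
  [  0.0385    0.0389    0.0434    1.1266    0.1078    0.1276]
  [  0.0576    0.0255    0.1701    0.1402    1.1514    0.0488]
  [  0.1595    0.1084    0.1248    0.1190    0.1309    1.0802]
Total output x = L · d:
  x_0 = 1.1683·91 + 0.1164·9 + 0.1126·47 + 0.1304·88 + 0.0613·40 + 0.1739·89 = 142.0639
  x_1 = 0.0738·91 + 1.0580·9 + 0.0988·47 + 0.0720·88 + 0.0973·40 + 0.0802·89 = 38.2475
  x_2 = 0.1855·91 + 0.0426·9 + 1.2020·47 + 0.0750·88 + 0.1829·40 + 0.1339·89 = 99.5902
  x_3 = 0.0385·91 + 0.0389·9 + 0.0434·47 + 1.1266·88 + 0.1078·40 + 0.1276·89 = 120.6979
  x_4 = 0.0576·91 + 0.0255·9 + 0.1701·47 + 0.1402·88 + 1.1514·40 + 0.0488·89 = 76.1959
  x_5 = 0.1595·91 + 0.1084·9 + 0.1248·47 + 0.1190·88 + 0.1309·40 + 1.0802·89 = 133.1986
Output multipliers (column sums of L):
  Transport: 1.6831
  Energy: 1.3899
  Agriculture: 1.7516
  Textiles: 1.6632
  Mining: 1.7316
  Services: 1.6446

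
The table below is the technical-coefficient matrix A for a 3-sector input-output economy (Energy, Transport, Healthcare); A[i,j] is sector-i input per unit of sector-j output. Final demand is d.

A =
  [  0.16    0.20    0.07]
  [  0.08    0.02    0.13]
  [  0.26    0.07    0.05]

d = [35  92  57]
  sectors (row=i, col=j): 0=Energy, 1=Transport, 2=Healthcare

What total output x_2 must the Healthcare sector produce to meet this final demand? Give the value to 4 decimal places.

88.9639

Form M = I − A:
  [  0.84   -0.20   -0.07]
  [ -0.08    0.98   -0.13]
  [ -0.26   -0.07    0.95]
Leontief inverse L = M⁻¹:
  [  1.2556    0.2655    0.1288]
  [  0.1495    1.0621    0.1564]
  [  0.3547    0.1509    1.0994]
Total output x = L · d:
  x_0 = 1.2556·35 + 0.2655·92 + 0.1288·57 = 75.7136
  x_1 = 0.1495·35 + 1.0621·92 + 0.1564·57 = 111.8596
  x_2 = 0.3547·35 + 0.1509·92 + 1.0994·57 = 88.9639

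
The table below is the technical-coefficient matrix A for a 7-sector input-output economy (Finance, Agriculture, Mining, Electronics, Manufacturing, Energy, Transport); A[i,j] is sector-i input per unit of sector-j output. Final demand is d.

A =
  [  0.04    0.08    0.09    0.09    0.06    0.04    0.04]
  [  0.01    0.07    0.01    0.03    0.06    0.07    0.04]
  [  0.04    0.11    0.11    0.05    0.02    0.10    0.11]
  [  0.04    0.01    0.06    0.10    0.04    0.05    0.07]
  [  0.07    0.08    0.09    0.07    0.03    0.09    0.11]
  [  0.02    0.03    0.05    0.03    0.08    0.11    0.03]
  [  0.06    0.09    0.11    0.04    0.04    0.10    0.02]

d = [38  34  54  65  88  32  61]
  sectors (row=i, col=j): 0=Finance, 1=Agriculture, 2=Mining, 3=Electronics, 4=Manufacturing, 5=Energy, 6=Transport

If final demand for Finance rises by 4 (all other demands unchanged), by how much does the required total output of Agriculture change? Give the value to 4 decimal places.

0.1132

Form M = I − A:
  [  0.96   -0.08   -0.09   -0.09   -0.06   -0.04   -0.04]
  [ -0.01    0.93   -0.01   -0.03   -0.06   -0.07   -0.04]
  [ -0.04   -0.11    0.89   -0.05   -0.02   -0.10   -0.11]
  [ -0.04   -0.01   -0.06    0.90   -0.04   -0.05   -0.07]
  [ -0.07   -0.08   -0.09   -0.07    0.97   -0.09   -0.11]
  [ -0.02   -0.03   -0.05   -0.03   -0.08    0.89   -0.03]
  [ -0.06   -0.09   -0.11   -0.04   -0.04   -0.10    0.98]
Leontief inverse L = M⁻¹:
  [  1.0692    0.1306    0.1449    0.1340    0.0948    0.1017    0.0886]
  [  0.0283    1.1008    0.0422    0.0552    0.0850    0.1119    0.0677]
  [  0.0734    0.1735    1.1761    0.0967    0.0650    0.1793    0.1618]
  [  0.0667    0.0509    0.1105    1.1393    0.0695    0.1028    0.1095]
  [  0.1051    0.1427    0.1585    0.1205    1.0750    0.1675    0.1623]
  [  0.0438    0.0692    0.0943    0.0623    0.1103    1.1639    0.0676]
  [  0.0878    0.1435    0.1654    0.0819    0.0789    0.1664    1.0682]
Total output x = L · d:
  x_0 = 1.0692·38 + 0.1306·34 + 0.1449·54 + 0.1340·65 + 0.0948·88 + 0.1017·32 + 0.0886·61 = 78.5958
  x_1 = 0.0283·38 + 1.1008·34 + 0.0422·54 + 0.0552·65 + 0.0850·88 + 0.1119·32 + 0.0677·61 = 59.5623
  x_2 = 0.0734·38 + 0.1735·34 + 1.1761·54 + 0.0967·65 + 0.0650·88 + 0.1793·32 + 0.1618·61 = 99.8065
  x_3 = 0.0667·38 + 0.0509·34 + 0.1105·54 + 1.1393·65 + 0.0695·88 + 0.1028·32 + 0.1095·61 = 100.3732
  x_4 = 0.1051·38 + 0.1427·34 + 0.1585·54 + 0.1205·65 + 1.0750·88 + 0.1675·32 + 0.1623·61 = 135.0975
  x_5 = 0.0438·38 + 0.0692·34 + 0.0943·54 + 0.0623·65 + 0.1103·88 + 1.1639·32 + 0.0676·61 = 64.2303
  x_6 = 0.0878·38 + 0.1435·34 + 0.1654·54 + 0.0819·65 + 0.0789·88 + 0.1664·32 + 1.0682·61 = 99.8948
Δx_1 = L[1,0] · Δd_0 = 0.0283 · 4 = 0.1132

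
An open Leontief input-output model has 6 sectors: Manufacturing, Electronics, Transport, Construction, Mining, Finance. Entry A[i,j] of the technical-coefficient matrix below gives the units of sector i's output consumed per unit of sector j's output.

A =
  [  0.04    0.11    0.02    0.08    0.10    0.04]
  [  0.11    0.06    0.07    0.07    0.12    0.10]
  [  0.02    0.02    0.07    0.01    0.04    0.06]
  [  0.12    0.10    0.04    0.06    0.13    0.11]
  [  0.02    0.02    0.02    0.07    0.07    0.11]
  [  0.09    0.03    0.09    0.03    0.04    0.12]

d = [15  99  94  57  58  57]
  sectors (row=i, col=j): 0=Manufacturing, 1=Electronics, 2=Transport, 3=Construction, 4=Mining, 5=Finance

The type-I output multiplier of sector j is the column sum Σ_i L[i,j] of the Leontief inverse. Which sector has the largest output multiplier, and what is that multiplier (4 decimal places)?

Form M = I − A:
  [  0.96   -0.11   -0.02   -0.08   -0.10   -0.04]
  [ -0.11    0.94   -0.07   -0.07   -0.12   -0.10]
  [ -0.02   -0.02    0.93   -0.01   -0.04   -0.06]
  [ -0.12   -0.10   -0.04    0.94   -0.13   -0.11]
  [ -0.02   -0.02   -0.02   -0.07    0.93   -0.11]
  [ -0.09   -0.03   -0.09   -0.03   -0.04    0.88]
Leontief inverse L = M⁻¹:
  [  1.0878    0.1479    0.0532    0.1194    0.1595    0.1047]
  [  0.1648    1.1078    0.1134    0.1176    0.1897    0.1795]
  [  0.0397    0.0348    1.0900    0.0252    0.0631    0.0911]
  [  0.1811    0.1521    0.0867    1.1132    0.2069    0.1964]
  [  0.0568    0.0467    0.0484    0.0967    1.1100    0.1620]
  [  0.1297    0.0638    0.1259    0.0611    0.0867    1.1766]
Total output x = L · d:
  x_0 = 1.0878·15 + 0.1479·99 + 0.0532·94 + 0.1194·57 + 0.1595·58 + 0.1047·57 = 57.9853
  x_1 = 0.1648·15 + 1.1078·99 + 0.1134·94 + 0.1176·57 + 0.1897·58 + 0.1795·57 = 150.7441
  x_2 = 0.0397·15 + 0.0348·99 + 1.0900·94 + 0.0252·57 + 0.0631·58 + 0.0911·57 = 116.7818
  x_3 = 0.1811·15 + 0.1521·99 + 0.0867·94 + 1.1132·57 + 0.2069·58 + 0.1964·57 = 112.5729
  x_4 = 0.0568·15 + 0.0467·99 + 0.0484·94 + 0.0967·57 + 1.1100·58 + 0.1620·57 = 89.1556
  x_5 = 0.1297·15 + 0.0638·99 + 0.1259·94 + 0.0611·57 + 0.0867·58 + 1.1766·57 = 95.6759
Output multipliers (column sums of L):
  Manufacturing: 1.6598
  Electronics: 1.5531
  Transport: 1.5177
  Construction: 1.5331
  Mining: 1.8159
  Finance: 1.9104

Finance (1.9104)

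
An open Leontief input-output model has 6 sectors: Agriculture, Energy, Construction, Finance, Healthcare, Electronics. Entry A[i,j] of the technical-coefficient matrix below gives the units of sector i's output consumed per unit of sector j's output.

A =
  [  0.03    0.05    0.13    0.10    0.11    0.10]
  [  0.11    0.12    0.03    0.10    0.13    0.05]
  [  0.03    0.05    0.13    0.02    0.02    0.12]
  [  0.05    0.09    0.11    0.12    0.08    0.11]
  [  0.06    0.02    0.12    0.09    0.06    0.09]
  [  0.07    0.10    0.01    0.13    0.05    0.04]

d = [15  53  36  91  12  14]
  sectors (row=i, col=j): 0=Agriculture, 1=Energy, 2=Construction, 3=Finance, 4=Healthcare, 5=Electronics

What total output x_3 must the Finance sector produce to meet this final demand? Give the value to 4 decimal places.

133.3268

Form M = I − A:
  [  0.97   -0.05   -0.13   -0.10   -0.11   -0.10]
  [ -0.11    0.88   -0.03   -0.10   -0.13   -0.05]
  [ -0.03   -0.05    0.87   -0.02   -0.02   -0.12]
  [ -0.05   -0.09   -0.11    0.88   -0.08   -0.11]
  [ -0.06   -0.02   -0.12   -0.09    0.94   -0.09]
  [ -0.07   -0.10   -0.01   -0.13   -0.05    0.96]
Leontief inverse L = M⁻¹:
  [  1.0845    0.1178    0.2157    0.1864    0.1734    0.1837]
  [  0.1727    1.1942    0.1232    0.2003    0.2124    0.1385]
  [  0.0686    0.1005    1.1838    0.0785    0.0631    0.1753]
  [  0.1121    0.1685    0.2002    1.2181    0.1550    0.1996]
  [  0.1037    0.0773    0.1942    0.1628    1.1133    0.1621]
  [  0.1184    0.1609    0.0781    0.2087    0.1144    1.1068]
Total output x = L · d:
  x_0 = 1.0845·15 + 0.1178·53 + 0.2157·36 + 0.1864·91 + 0.1734·12 + 0.1837·14 = 51.8904
  x_1 = 0.1727·15 + 1.1942·53 + 0.1232·36 + 0.2003·91 + 0.2124·12 + 0.1385·14 = 93.0344
  x_2 = 0.0686·15 + 0.1005·53 + 1.1838·36 + 0.0785·91 + 0.0631·12 + 0.1753·14 = 59.3260
  x_3 = 0.1121·15 + 0.1685·53 + 0.2002·36 + 1.2181·91 + 0.1550·12 + 0.1996·14 = 133.3268
  x_4 = 0.1037·15 + 0.0773·53 + 0.1942·36 + 0.1628·91 + 1.1133·12 + 0.1621·14 = 43.0855
  x_5 = 0.1184·15 + 0.1609·53 + 0.0781·36 + 0.2087·91 + 0.1144·12 + 1.1068·14 = 48.9748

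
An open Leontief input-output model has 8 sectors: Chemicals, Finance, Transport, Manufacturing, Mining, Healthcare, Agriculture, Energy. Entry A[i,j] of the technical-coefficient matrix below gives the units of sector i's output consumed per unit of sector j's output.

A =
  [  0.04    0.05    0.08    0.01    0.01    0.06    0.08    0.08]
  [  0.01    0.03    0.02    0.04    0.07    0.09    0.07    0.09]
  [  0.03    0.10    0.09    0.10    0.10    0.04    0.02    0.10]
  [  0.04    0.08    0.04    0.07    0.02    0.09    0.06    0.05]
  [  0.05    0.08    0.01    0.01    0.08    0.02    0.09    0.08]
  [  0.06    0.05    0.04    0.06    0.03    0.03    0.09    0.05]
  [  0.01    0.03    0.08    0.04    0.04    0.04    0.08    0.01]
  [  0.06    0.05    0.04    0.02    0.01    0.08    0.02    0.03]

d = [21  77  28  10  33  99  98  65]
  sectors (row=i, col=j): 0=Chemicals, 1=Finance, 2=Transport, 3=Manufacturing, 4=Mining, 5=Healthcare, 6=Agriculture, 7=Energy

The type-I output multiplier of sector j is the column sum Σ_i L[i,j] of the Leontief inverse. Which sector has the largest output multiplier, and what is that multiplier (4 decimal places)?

Agriculture (1.8657)

Form M = I − A:
  [  0.96   -0.05   -0.08   -0.01   -0.01   -0.06   -0.08   -0.08]
  [ -0.01    0.97   -0.02   -0.04   -0.07   -0.09   -0.07   -0.09]
  [ -0.03   -0.10    0.91   -0.10   -0.10   -0.04   -0.02   -0.10]
  [ -0.04   -0.08   -0.04    0.93   -0.02   -0.09   -0.06   -0.05]
  [ -0.05   -0.08   -0.01   -0.01    0.92   -0.02   -0.09   -0.08]
  [ -0.06   -0.05   -0.04   -0.06   -0.03    0.97   -0.09   -0.05]
  [ -0.01   -0.03   -0.08   -0.04   -0.04   -0.04    0.92   -0.01]
  [ -0.06   -0.05   -0.04   -0.02   -0.01   -0.08   -0.02    0.97]
Leontief inverse L = M⁻¹:
  [  1.0652    0.0891    0.1182    0.0426    0.0419    0.0988    0.1211    0.1203]
  [  0.0379    1.0688    0.0523    0.0690    0.0995    0.1274    0.1152    0.1272]
  [  0.0681    0.1606    1.1350    0.1446    0.1480    0.0991    0.0800    0.1631]
  [  0.0680    0.1222    0.0775    1.1056    0.0527    0.1347    0.1094    0.0943]
  [  0.0744    0.1161    0.0425    0.0345    1.1111    0.0586    0.1355    0.1191]
  [  0.0840    0.0885    0.0767    0.0903    0.0596    1.0700    0.1340    0.0892]
  [  0.0295    0.0649    0.1110    0.0693    0.0701    0.0700    1.1160    0.0444]
  [  0.0804    0.0796    0.0675    0.0442    0.0327    0.1098    0.0544    1.0631]
Total output x = L · d:
  x_0 = 1.0652·21 + 0.0891·77 + 0.1182·28 + 0.0426·10 + 0.0419·33 + 0.0988·99 + 0.1211·98 + 0.1203·65 = 63.8189
  x_1 = 0.0379·21 + 1.0688·77 + 0.0523·28 + 0.0690·10 + 0.0995·33 + 0.1274·99 + 0.1152·98 + 0.1272·65 = 120.7018
  x_2 = 0.0681·21 + 0.1606·77 + 1.1350·28 + 0.1446·10 + 0.1480·33 + 0.0991·99 + 0.0800·98 + 0.1631·65 = 80.1605
  x_3 = 0.0680·21 + 0.1222·77 + 0.0775·28 + 1.1056·10 + 0.0527·33 + 0.1347·99 + 0.1094·98 + 0.0943·65 = 55.9875
  x_4 = 0.0744·21 + 0.1161·77 + 0.0425·28 + 0.0345·10 + 1.1111·33 + 0.0586·99 + 0.1355·98 + 0.1191·65 = 75.5244
  x_5 = 0.0840·21 + 0.0885·77 + 0.0767·28 + 0.0903·10 + 0.0596·33 + 1.0700·99 + 0.1340·98 + 0.0892·65 = 138.4580
  x_6 = 0.0295·21 + 0.0649·77 + 0.1110·28 + 0.0693·10 + 0.0701·33 + 0.0700·99 + 1.1160·98 + 0.0444·65 = 130.9090
  x_7 = 0.0804·21 + 0.0796·77 + 0.0675·28 + 0.0442·10 + 0.0327·33 + 0.1098·99 + 0.0544·98 + 1.0631·65 = 96.5366
Output multipliers (column sums of L):
  Chemicals: 1.5074
  Finance: 1.7898
  Transport: 1.6806
  Manufacturing: 1.6000
  Mining: 1.6156
  Healthcare: 1.7684
  Agriculture: 1.8657
  Energy: 1.8207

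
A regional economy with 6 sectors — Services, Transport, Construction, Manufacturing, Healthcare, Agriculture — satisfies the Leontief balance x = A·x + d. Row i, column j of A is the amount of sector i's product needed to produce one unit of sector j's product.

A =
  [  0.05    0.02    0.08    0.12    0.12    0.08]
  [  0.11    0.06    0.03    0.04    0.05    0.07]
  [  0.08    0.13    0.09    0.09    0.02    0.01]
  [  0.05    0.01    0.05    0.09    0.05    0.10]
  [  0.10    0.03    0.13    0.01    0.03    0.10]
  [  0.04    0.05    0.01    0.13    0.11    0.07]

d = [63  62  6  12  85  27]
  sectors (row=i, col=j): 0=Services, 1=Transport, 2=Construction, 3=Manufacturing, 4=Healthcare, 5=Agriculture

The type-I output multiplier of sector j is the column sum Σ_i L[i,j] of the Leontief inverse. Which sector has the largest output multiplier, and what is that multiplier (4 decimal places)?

Manufacturing (1.8170)

Form M = I − A:
  [  0.95   -0.02   -0.08   -0.12   -0.12   -0.08]
  [ -0.11    0.94   -0.03   -0.04   -0.05   -0.07]
  [ -0.08   -0.13    0.91   -0.09   -0.02   -0.01]
  [ -0.05   -0.01   -0.05    0.91   -0.05   -0.10]
  [ -0.10   -0.03   -0.13   -0.01    0.97   -0.10]
  [ -0.04   -0.05   -0.01   -0.13   -0.11    0.93]
Leontief inverse L = M⁻¹:
  [  1.1036    0.0567    0.1344    0.1829    0.1673    0.1383]
  [  0.1512    1.0867    0.0689    0.0921    0.0940    0.1156]
  [  0.1314    0.1662    1.1335    0.1458    0.0623    0.0584]
  [  0.0870    0.0364    0.0860    1.1420    0.0896    0.1436]
  [  0.1459    0.0699    0.1744    0.0718    1.0761    0.1431]
  [  0.0864    0.0760    0.0543    0.1825    0.1527    1.1251]
Total output x = L · d:
  x_0 = 1.1036·63 + 0.0567·62 + 0.1344·6 + 0.1829·12 + 0.1673·85 + 0.1383·27 = 93.9992
  x_1 = 0.1512·63 + 1.0867·62 + 0.0689·6 + 0.0921·12 + 0.0940·85 + 0.1156·27 = 89.5303
  x_2 = 0.1314·63 + 0.1662·62 + 1.1335·6 + 0.1458·12 + 0.0623·85 + 0.0584·27 = 34.0053
  x_3 = 0.0870·63 + 0.0364·62 + 0.0860·6 + 1.1420·12 + 0.0896·85 + 0.1436·27 = 33.4473
  x_4 = 0.1459·63 + 0.0699·62 + 0.1744·6 + 0.0718·12 + 1.0761·85 + 0.1431·27 = 110.7671
  x_5 = 0.0864·63 + 0.0760·62 + 0.0543·6 + 0.1825·12 + 0.1527·85 + 1.1251·27 = 56.0313
Output multipliers (column sums of L):
  Services: 1.7055
  Transport: 1.4919
  Construction: 1.6514
  Manufacturing: 1.8170
  Healthcare: 1.6420
  Agriculture: 1.7240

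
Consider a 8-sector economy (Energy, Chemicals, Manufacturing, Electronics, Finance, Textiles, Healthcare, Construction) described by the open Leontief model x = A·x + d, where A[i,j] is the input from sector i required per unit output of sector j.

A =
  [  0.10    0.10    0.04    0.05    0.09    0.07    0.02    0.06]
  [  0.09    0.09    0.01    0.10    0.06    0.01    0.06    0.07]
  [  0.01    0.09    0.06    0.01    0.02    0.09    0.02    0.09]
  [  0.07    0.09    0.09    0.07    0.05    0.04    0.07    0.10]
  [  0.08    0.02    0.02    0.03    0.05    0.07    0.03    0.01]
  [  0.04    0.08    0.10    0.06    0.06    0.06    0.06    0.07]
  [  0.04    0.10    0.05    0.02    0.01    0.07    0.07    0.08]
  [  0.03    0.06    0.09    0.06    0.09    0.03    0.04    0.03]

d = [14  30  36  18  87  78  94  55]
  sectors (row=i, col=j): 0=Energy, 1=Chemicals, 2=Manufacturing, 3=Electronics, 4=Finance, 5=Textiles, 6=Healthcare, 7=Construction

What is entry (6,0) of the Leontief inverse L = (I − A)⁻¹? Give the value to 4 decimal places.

Form M = I − A:
  [  0.90   -0.10   -0.04   -0.05   -0.09   -0.07   -0.02   -0.06]
  [ -0.09    0.91   -0.01   -0.10   -0.06   -0.01   -0.06   -0.07]
  [ -0.01   -0.09    0.94   -0.01   -0.02   -0.09   -0.02   -0.09]
  [ -0.07   -0.09   -0.09    0.93   -0.05   -0.04   -0.07   -0.10]
  [ -0.08   -0.02   -0.02   -0.03    0.95   -0.07   -0.03   -0.01]
  [ -0.04   -0.08   -0.10   -0.06   -0.06    0.94   -0.06   -0.07]
  [ -0.04   -0.10   -0.05   -0.02   -0.01   -0.07    0.93   -0.08]
  [ -0.03   -0.06   -0.09   -0.06   -0.09   -0.03   -0.04    0.97]
Leontief inverse L = M⁻¹:
  [  1.1633    0.1761    0.0923    0.1042    0.1484    0.1214    0.0640    0.1195]
  [  0.1503    1.1636    0.0595    0.1516    0.1137    0.0560    0.1038    0.1282]
  [  0.0487    0.1466    1.1028    0.0502    0.0611    0.1258    0.0539    0.1352]
  [  0.1318    0.1758    0.1504    1.1261    0.1094    0.0964    0.1192    0.1688]
  [  0.1168    0.0661    0.0529    0.0598    1.0836    0.1034    0.0560    0.0463]
  [  0.0945    0.1572    0.1553    0.1099    0.1119    1.1125    0.1049    0.1330]
  [  0.0865    0.1672    0.0965    0.0651    0.0555    0.1112    1.1096    0.1332]
  [  0.0753    0.1198    0.1318    0.0985    0.1303    0.0734    0.0750    1.0794]
Total output x = L · d:
  x_0 = 1.1633·14 + 0.1761·30 + 0.0923·36 + 0.1042·18 + 0.1484·87 + 0.1214·78 + 0.0640·94 + 0.1195·55 = 61.7336
  x_1 = 0.1503·14 + 1.1636·30 + 0.0595·36 + 0.1516·18 + 0.1137·87 + 0.0560·78 + 0.1038·94 + 0.1282·55 = 72.9507
  x_2 = 0.0487·14 + 0.1466·30 + 1.1028·36 + 0.0502·18 + 0.0611·87 + 0.1258·78 + 0.0539·94 + 0.1352·55 = 73.3143
  x_3 = 0.1318·14 + 0.1758·30 + 0.1504·36 + 1.1261·18 + 0.1094·87 + 0.0964·78 + 0.1192·94 + 0.1688·55 = 70.3222
  x_4 = 0.1168·14 + 0.0661·30 + 0.0529·36 + 0.0598·18 + 1.0836·87 + 0.1034·78 + 0.0560·94 + 0.0463·55 = 116.7476
  x_5 = 0.0945·14 + 0.1572·30 + 0.1553·36 + 0.1099·18 + 0.1119·87 + 1.1125·78 + 0.1049·94 + 0.1330·55 = 127.2841
  x_6 = 0.0865·14 + 0.1672·30 + 0.0965·36 + 0.0651·18 + 0.0555·87 + 0.1112·78 + 1.1096·94 + 0.1332·55 = 136.0066
  x_7 = 0.0753·14 + 0.1198·30 + 0.1318·36 + 0.0985·18 + 0.1303·87 + 0.0734·78 + 0.0750·94 + 1.0794·55 = 94.6523

L[6,0] = 0.0865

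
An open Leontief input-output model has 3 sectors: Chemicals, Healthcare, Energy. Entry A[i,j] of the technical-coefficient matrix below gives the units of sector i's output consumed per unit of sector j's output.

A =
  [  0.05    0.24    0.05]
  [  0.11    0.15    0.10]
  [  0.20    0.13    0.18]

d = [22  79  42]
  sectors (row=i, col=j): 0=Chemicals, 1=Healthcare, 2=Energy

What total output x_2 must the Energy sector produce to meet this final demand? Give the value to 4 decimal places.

82.0815

Form M = I − A:
  [  0.95   -0.24   -0.05]
  [ -0.11    0.85   -0.10]
  [ -0.20   -0.13    0.82]
Leontief inverse L = M⁻¹:
  [  1.1138    0.3310    0.1083]
  [  0.1794    1.2522    0.1636]
  [  0.3001    0.2793    1.2719]
Total output x = L · d:
  x_0 = 1.1138·22 + 0.3310·79 + 0.1083·42 = 55.2022
  x_1 = 0.1794·22 + 1.2522·79 + 0.1636·42 = 109.7416
  x_2 = 0.3001·22 + 0.2793·79 + 1.2719·42 = 82.0815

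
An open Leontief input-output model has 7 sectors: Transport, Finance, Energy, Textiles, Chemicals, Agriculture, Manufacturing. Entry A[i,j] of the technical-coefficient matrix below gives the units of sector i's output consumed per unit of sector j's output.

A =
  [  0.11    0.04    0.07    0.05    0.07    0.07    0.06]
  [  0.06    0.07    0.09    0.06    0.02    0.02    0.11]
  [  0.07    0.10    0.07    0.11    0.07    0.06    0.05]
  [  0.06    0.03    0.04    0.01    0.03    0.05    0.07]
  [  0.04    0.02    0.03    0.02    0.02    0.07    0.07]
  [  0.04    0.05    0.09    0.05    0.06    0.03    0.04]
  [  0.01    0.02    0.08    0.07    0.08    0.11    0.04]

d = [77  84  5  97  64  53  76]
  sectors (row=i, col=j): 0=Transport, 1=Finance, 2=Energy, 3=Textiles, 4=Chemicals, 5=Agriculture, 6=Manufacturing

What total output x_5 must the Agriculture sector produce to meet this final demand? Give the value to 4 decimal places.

89.4868

Form M = I − A:
  [  0.89   -0.04   -0.07   -0.05   -0.07   -0.07   -0.06]
  [ -0.06    0.93   -0.09   -0.06   -0.02   -0.02   -0.11]
  [ -0.07   -0.10    0.93   -0.11   -0.07   -0.06   -0.05]
  [ -0.06   -0.03   -0.04    0.99   -0.03   -0.05   -0.07]
  [ -0.04   -0.02   -0.03   -0.02    0.98   -0.07   -0.07]
  [ -0.04   -0.05   -0.09   -0.05   -0.06    0.97   -0.04]
  [ -0.01   -0.02   -0.08   -0.07   -0.08   -0.11    0.96]
Leontief inverse L = M⁻¹:
  [  1.1562    0.0769    0.1227    0.0925    0.1117    0.1176    0.1073]
  [  0.1000    1.1062    0.1406    0.1032    0.0596    0.0659    0.1549]
  [  0.1199    0.1421    1.1281    0.1554    0.1122    0.1096    0.1066]
  [  0.0867    0.0529    0.0745    1.0382    0.0574    0.0808    0.0986]
  [  0.0631    0.0406    0.0620    0.0454    1.0453    0.0978    0.0954]
  [  0.0742    0.0808    0.1298    0.0842    0.0904    1.0657    0.0778]
  [  0.0442    0.0522    0.1237    0.1052    0.1134    0.1479    1.0790]
Total output x = L · d:
  x_0 = 1.1562·77 + 0.0769·84 + 0.1227·5 + 0.0925·97 + 0.1117·64 + 0.1176·53 + 0.1073·76 = 126.6022
  x_1 = 0.1000·77 + 1.1062·84 + 0.1406·5 + 0.1032·97 + 0.0596·64 + 0.0659·53 + 0.1549·76 = 130.4151
  x_2 = 0.1199·77 + 0.1421·84 + 1.1281·5 + 0.1554·97 + 0.1122·64 + 0.1096·53 + 0.1066·76 = 62.9699
  x_3 = 0.0867·77 + 0.0529·84 + 0.0745·5 + 1.0382·97 + 0.0574·64 + 0.0808·53 + 0.0986·76 = 127.6473
  x_4 = 0.0631·77 + 0.0406·84 + 0.0620·5 + 0.0454·97 + 1.0453·64 + 0.0978·53 + 0.0954·76 = 92.3243
  x_5 = 0.0742·77 + 0.0808·84 + 0.1298·5 + 0.0842·97 + 0.0904·64 + 1.0657·53 + 0.0778·76 = 89.4868
  x_6 = 0.0442·77 + 0.0522·84 + 0.1237·5 + 0.1052·97 + 0.1134·64 + 0.1479·53 + 1.0790·76 = 115.7049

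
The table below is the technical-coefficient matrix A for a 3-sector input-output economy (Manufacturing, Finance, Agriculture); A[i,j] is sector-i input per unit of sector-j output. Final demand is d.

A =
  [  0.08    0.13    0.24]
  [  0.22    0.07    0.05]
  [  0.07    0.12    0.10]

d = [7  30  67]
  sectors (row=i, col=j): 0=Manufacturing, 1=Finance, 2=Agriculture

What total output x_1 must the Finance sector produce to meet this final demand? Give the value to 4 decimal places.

Form M = I − A:
  [  0.92   -0.13   -0.24]
  [ -0.22    0.93   -0.05]
  [ -0.07   -0.12    0.90]
Leontief inverse L = M⁻¹:
  [  1.1600    0.2035    0.3206]
  [  0.2813    1.1324    0.1379]
  [  0.1277    0.1668    1.1544]
Total output x = L · d:
  x_0 = 1.1600·7 + 0.2035·30 + 0.3206·67 = 35.7093
  x_1 = 0.2813·7 + 1.1324·30 + 0.1379·67 = 45.1810
  x_2 = 0.1277·7 + 0.1668·30 + 1.1544·67 = 83.2460

45.1810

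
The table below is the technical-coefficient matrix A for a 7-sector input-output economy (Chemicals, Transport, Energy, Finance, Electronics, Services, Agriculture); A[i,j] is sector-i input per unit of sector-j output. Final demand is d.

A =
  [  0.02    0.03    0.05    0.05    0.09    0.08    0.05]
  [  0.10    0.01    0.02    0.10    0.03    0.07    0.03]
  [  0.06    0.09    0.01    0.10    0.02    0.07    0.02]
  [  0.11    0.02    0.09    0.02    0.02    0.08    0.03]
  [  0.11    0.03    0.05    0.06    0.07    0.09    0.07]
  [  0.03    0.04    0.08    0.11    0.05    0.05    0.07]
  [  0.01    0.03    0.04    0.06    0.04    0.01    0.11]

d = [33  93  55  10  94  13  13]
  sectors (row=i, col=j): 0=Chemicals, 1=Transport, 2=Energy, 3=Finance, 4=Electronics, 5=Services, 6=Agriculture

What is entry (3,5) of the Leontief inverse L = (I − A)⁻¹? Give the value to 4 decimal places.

Form M = I − A:
  [  0.98   -0.03   -0.05   -0.05   -0.09   -0.08   -0.05]
  [ -0.10    0.99   -0.02   -0.10   -0.03   -0.07   -0.03]
  [ -0.06   -0.09    0.99   -0.10   -0.02   -0.07   -0.02]
  [ -0.11   -0.02   -0.09    0.98   -0.02   -0.08   -0.03]
  [ -0.11   -0.03   -0.05   -0.06    0.93   -0.09   -0.07]
  [ -0.03   -0.04   -0.08   -0.11   -0.05    0.95   -0.07]
  [ -0.01   -0.03   -0.04   -0.06   -0.04   -0.01    0.89]
Leontief inverse L = M⁻¹:
  [  1.0590    0.0524    0.0821    0.0935    0.1180    0.1190    0.0849]
  [  0.1344    1.0299    0.0543    0.1371    0.0588    0.1090    0.0613]
  [  0.0998    0.1081    1.0434    0.1409    0.0467    0.1101    0.0498]
  [  0.1412    0.0448    0.1194    1.0645    0.0496    0.1190    0.0613]
  [  0.1542    0.0580    0.0912    0.1137    1.1089    0.1398    0.1147]
  [  0.0748    0.0658    0.1160    0.1565    0.0786    1.0941    0.1065]
  [  0.0382    0.0465    0.0631    0.0906    0.0595    0.0366    1.1393]
Total output x = L · d:
  x_0 = 1.0590·33 + 0.0524·93 + 0.0821·55 + 0.0935·10 + 0.1180·94 + 0.1190·13 + 0.0849·13 = 59.0136
  x_1 = 0.1344·33 + 1.0299·93 + 0.0543·55 + 0.1371·10 + 0.0588·94 + 0.1090·13 + 0.0613·13 = 112.3192
  x_2 = 0.0998·33 + 0.1081·93 + 1.0434·55 + 0.1409·10 + 0.0467·94 + 0.1101·13 + 0.0498·13 = 78.6078
  x_3 = 0.1412·33 + 0.0448·93 + 0.1194·55 + 1.0645·10 + 0.0496·94 + 0.1190·13 + 0.0613·13 = 33.0449
  x_4 = 0.1542·33 + 0.0580·93 + 0.0912·55 + 0.1137·10 + 1.1089·94 + 0.1398·13 + 0.1147·13 = 124.1838
  x_5 = 0.0748·33 + 0.0658·93 + 0.1160·55 + 0.1565·10 + 0.0786·94 + 1.0941·13 + 0.1065·13 = 39.5315
  x_6 = 0.0382·33 + 0.0465·93 + 0.0631·55 + 0.0906·10 + 0.0595·94 + 0.0366·13 + 1.1393·13 = 30.8420

L[3,5] = 0.1190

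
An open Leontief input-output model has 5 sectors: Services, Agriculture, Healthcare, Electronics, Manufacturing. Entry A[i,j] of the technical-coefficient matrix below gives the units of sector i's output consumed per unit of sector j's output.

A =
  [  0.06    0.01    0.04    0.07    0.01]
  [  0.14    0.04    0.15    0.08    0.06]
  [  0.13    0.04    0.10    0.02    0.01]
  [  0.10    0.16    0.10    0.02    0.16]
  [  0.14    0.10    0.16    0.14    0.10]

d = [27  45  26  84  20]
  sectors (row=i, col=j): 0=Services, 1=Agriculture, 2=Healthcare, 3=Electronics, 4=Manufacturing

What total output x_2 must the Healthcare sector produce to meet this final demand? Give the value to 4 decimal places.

41.2500

Form M = I − A:
  [  0.94   -0.01   -0.04   -0.07   -0.01]
  [ -0.14    0.96   -0.15   -0.08   -0.06]
  [ -0.13   -0.04    0.90   -0.02   -0.01]
  [ -0.10   -0.16   -0.10    0.98   -0.16]
  [ -0.14   -0.10   -0.16   -0.14    0.90]
Leontief inverse L = M⁻¹:
  [  1.0918    0.0318    0.0688    0.0863    0.0304]
  [  0.2199    1.0840    0.2217    0.1229    0.0990]
  [  0.1749    0.0594    1.1384    0.0444    0.0264]
  [  0.2072    0.2139    0.2034    1.0871    0.2121]
  [  0.2576    0.1692    0.2694    0.2041    1.1645]
Total output x = L · d:
  x_0 = 1.0918·27 + 0.0318·45 + 0.0688·26 + 0.0863·84 + 0.0304·20 = 40.5560
  x_1 = 0.2199·27 + 1.0840·45 + 0.2217·26 + 0.1229·84 + 0.0990·20 = 72.7825
  x_2 = 0.1749·27 + 0.0594·45 + 1.1384·26 + 0.0444·84 + 0.0264·20 = 41.2500
  x_3 = 0.2072·27 + 0.2139·45 + 0.2034·26 + 1.0871·84 + 0.2121·20 = 116.0682
  x_4 = 0.2576·27 + 0.1692·45 + 0.2694·26 + 0.2041·84 + 1.1645·20 = 62.0063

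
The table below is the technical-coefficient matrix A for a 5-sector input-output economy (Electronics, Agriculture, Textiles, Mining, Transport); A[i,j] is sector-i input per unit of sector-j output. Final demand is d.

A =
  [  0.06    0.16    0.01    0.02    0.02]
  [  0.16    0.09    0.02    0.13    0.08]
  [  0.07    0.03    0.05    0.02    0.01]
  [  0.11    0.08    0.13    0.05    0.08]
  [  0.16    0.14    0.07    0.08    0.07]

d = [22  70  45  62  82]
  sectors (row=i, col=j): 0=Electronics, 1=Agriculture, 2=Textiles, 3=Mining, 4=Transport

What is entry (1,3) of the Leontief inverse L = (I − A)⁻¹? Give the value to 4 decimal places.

Form M = I − A:
  [  0.94   -0.16   -0.01   -0.02   -0.02]
  [ -0.16    0.91   -0.02   -0.13   -0.08]
  [ -0.07   -0.03    0.95   -0.02   -0.01]
  [ -0.11   -0.08   -0.13    0.95   -0.08]
  [ -0.16   -0.14   -0.07   -0.08    0.93]
Leontief inverse L = M⁻¹:
  [  1.1162    0.2094    0.0274    0.0567    0.0472]
  [  0.2469    1.1789    0.0608    0.1781    0.1227]
  [  0.0966    0.0583    1.0611    0.0342    0.0214]
  [  0.1845    0.1509    0.1626    1.0901    0.1125]
  [  0.2523    0.2309    0.1077    0.1329    1.1131]
Total output x = L · d:
  x_0 = 1.1162·22 + 0.2094·70 + 0.0274·45 + 0.0567·62 + 0.0472·82 = 47.8318
  x_1 = 0.2469·22 + 1.1789·70 + 0.0608·45 + 0.1781·62 + 0.1227·82 = 111.7944
  x_2 = 0.0966·22 + 0.0583·70 + 1.0611·45 + 0.0342·62 + 0.0214·82 = 57.8292
  x_3 = 0.1845·22 + 0.1509·70 + 0.1626·45 + 1.0901·62 + 0.1125·82 = 98.7464
  x_4 = 0.2523·22 + 0.2309·70 + 0.1077·45 + 0.1329·62 + 1.1131·82 = 126.0775

L[1,3] = 0.1781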